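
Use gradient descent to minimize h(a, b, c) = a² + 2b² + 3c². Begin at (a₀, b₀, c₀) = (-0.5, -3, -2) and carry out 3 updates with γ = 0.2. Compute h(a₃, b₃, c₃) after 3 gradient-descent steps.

0.013584

∇h = (2a, 4b, 6c)
(a₁, b₁, c₁) = (-0.5, -3, -2) − 0.2·(-1, -12, -12) = (-0.3, -0.6, 0.4)
(a₂, b₂, c₂) = (-0.3, -0.6, 0.4) − 0.2·(-0.6, -2.4, 2.4) = (-0.18, -0.12, -0.08)
(a₃, b₃, c₃) = (-0.18, -0.12, -0.08) − 0.2·(-0.36, -0.48, -0.48) = (-0.108, -0.024, 0.016)
h(-0.108, -0.024, 0.016) = 0.013584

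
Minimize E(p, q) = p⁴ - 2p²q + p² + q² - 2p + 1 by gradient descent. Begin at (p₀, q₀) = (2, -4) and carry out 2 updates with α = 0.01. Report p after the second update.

∇E = (4p³ - 4pq + 2p - 2, -2p² + 2q)
(p₁, q₁) = (2, -4) − 0.01·(66, -16) = (1.34, -3.84)
(p₂, q₂) = (1.34, -3.84) − 0.01·(30.886816, -11.2712) = (1.03113184, -3.727288)
p = 1.03113184

1.03113184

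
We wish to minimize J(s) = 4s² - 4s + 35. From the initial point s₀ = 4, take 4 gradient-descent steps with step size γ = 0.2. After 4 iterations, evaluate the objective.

34.82301184

J′(s) = 8s - 4
Step 1: J′(4) = 28; s₁ = 4 − 0.2·28 = -1.6
Step 2: J′(-1.6) = -16.8; s₂ = -1.6 − 0.2·(-16.8) = 1.76
Step 3: J′(1.76) = 10.08; s₃ = 1.76 − 0.2·10.08 = -0.256
Step 4: J′(-0.256) = -6.048; s₄ = -0.256 − 0.2·(-6.048) = 0.9536
J(0.9536) = 34.82301184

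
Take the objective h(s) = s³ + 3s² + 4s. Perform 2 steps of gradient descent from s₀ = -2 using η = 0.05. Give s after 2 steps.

h′(s) = 3s² + 6s + 4
s₁ = -2 − 0.05·4 = -2.2
s₂ = -2.2 − 0.05·5.32 = -2.466

-2.466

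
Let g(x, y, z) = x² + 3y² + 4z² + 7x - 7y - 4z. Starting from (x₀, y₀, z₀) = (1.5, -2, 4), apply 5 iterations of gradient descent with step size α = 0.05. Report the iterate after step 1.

(1, -1.05, 2.6)

∇g = (2x + 7, 6y - 7, 8z - 4)
(x₁, y₁, z₁) = (1.5, -2, 4) − 0.05·(10, -19, 28) = (1, -1.05, 2.6)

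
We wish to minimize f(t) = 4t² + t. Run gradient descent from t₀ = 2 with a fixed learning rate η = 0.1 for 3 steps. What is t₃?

f′(t) = 8t + 1
Step 1: f′(2) = 17; t₁ = 2 − 0.1·17 = 0.3
Step 2: f′(0.3) = 3.4; t₂ = 0.3 − 0.1·3.4 = -0.04
Step 3: f′(-0.04) = 0.68; t₃ = -0.04 − 0.1·0.68 = -0.108

-0.108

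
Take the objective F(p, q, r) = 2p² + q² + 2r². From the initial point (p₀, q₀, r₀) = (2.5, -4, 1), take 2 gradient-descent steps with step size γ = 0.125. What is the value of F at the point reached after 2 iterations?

∇F = (4p, 2q, 4r)
Step 1: at (2.5, -4, 1), ∇F = (10, -8, 4) → (2.5, -4, 1) − 0.125·(10, -8, 4) = (1.25, -3, 0.5)
Step 2: at (1.25, -3, 0.5), ∇F = (5, -6, 2) → (1.25, -3, 0.5) − 0.125·(5, -6, 2) = (0.625, -2.25, 0.25)
F(0.625, -2.25, 0.25) = 5.96875

5.96875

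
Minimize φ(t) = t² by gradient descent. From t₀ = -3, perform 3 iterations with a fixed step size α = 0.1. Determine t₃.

-1.536

φ′(t) = 2t
Step 1: φ′(-3) = -6; t₁ = -3 − 0.1·(-6) = -2.4
Step 2: φ′(-2.4) = -4.8; t₂ = -2.4 − 0.1·(-4.8) = -1.92
Step 3: φ′(-1.92) = -3.84; t₃ = -1.92 − 0.1·(-3.84) = -1.536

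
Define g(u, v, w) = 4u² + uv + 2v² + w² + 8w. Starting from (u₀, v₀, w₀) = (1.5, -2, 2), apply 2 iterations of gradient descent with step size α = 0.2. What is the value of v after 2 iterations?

∇g = (8u + v, u + 4v, 2w + 8)
(u₁, v₁, w₁) = (1.5, -2, 2) − 0.2·(10, -6.5, 12) = (-0.5, -0.7, -0.4)
(u₂, v₂, w₂) = (-0.5, -0.7, -0.4) − 0.2·(-4.7, -3.3, 7.2) = (0.44, -0.04, -1.84)
v = -0.04

-0.04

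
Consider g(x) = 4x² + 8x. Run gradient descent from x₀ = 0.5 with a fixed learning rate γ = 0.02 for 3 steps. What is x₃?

g′(x) = 8x + 8
x₁ = 0.5 − 0.02·12 = 0.26
x₂ = 0.26 − 0.02·10.08 = 0.0584
x₃ = 0.0584 − 0.02·8.4672 = -0.110944

-0.110944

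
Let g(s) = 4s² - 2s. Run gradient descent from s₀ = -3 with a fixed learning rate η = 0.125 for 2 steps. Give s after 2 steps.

g′(s) = 8s - 2
s₁ = -3 − 0.125·(-26) = 0.25
s₂ = 0.25 − 0.125·0 = 0.25

0.25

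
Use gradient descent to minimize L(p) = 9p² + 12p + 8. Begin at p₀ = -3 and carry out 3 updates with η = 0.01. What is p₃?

-1.953192

L′(p) = 18p + 12
p₁ = -3 − 0.01·(-42) = -2.58
p₂ = -2.58 − 0.01·(-34.44) = -2.2356
p₃ = -2.2356 − 0.01·(-28.2408) = -1.953192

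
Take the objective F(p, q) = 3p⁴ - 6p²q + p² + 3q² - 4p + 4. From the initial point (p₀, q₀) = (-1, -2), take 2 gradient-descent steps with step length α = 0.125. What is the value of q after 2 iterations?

∇F = (12p³ - 12pq + 2p - 4, -6p² + 6q)
(p₁, q₁) = (-1, -2) − 0.125·(-42, -18) = (4.25, 0.25)
(p₂, q₂) = (4.25, 0.25) − 0.125·(912.9375, -106.875) = (-109.8671875, 13.609375)
q = 13.609375

13.609375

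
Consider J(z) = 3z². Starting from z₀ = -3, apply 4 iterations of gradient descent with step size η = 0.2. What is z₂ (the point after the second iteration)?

-0.12

J′(z) = 6z
z₁ = -3 − 0.2·(-18) = 0.6
z₂ = 0.6 − 0.2·3.6 = -0.12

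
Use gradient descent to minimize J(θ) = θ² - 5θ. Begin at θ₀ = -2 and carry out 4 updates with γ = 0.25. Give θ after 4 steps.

2.21875

J′(θ) = 2θ - 5
θ₁ = -2 − 0.25·(-9) = 0.25
θ₂ = 0.25 − 0.25·(-4.5) = 1.375
θ₃ = 1.375 − 0.25·(-2.25) = 1.9375
θ₄ = 1.9375 − 0.25·(-1.125) = 2.21875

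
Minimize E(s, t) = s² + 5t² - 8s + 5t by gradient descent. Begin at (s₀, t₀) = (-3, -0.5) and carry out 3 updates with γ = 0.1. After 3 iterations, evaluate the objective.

-4.404944

∇E = (2s - 8, 10t + 5)
(s₁, t₁) = (-3, -0.5) − 0.1·(-14, 0) = (-1.6, -0.5)
(s₂, t₂) = (-1.6, -0.5) − 0.1·(-11.2, 0) = (-0.48, -0.5)
(s₃, t₃) = (-0.48, -0.5) − 0.1·(-8.96, 0) = (0.416, -0.5)
E(0.416, -0.5) = -4.404944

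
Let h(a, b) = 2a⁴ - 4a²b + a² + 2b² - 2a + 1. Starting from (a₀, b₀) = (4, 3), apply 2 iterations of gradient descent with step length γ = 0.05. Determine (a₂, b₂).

∇h = (8a³ - 8ab + 2a - 2, -4a² + 4b)
(a₁, b₁) = (4, 3) − 0.05·(422, -52) = (-17.1, 5.6)
(a₂, b₂) = (-17.1, 5.6) − 0.05·(-39271.808, -1147.24) = (1946.4904, 62.962)

(1946.4904, 62.962)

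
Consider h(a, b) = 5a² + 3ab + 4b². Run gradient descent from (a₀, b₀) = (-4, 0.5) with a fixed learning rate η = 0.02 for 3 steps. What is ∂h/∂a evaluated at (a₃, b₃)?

-19.080008

∇h = (10a + 3b, 3a + 8b)
Step 1: at (-4, 0.5), ∇h = (-38.5, -8) → (-4, 0.5) − 0.02·(-38.5, -8) = (-3.23, 0.66)
Step 2: at (-3.23, 0.66), ∇h = (-30.32, -4.41) → (-3.23, 0.66) − 0.02·(-30.32, -4.41) = (-2.6236, 0.7482)
Step 3: at (-2.6236, 0.7482), ∇h = (-23.9914, -1.8852) → (-2.6236, 0.7482) − 0.02·(-23.9914, -1.8852) = (-2.143772, 0.785904)
∂h/∂a at (-2.143772, 0.785904) = -19.080008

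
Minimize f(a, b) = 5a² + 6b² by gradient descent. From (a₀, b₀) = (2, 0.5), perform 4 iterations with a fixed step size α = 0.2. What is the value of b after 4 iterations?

1.9208

∇f = (10a, 12b)
(a₁, b₁) = (2, 0.5) − 0.2·(20, 6) = (-2, -0.7)
(a₂, b₂) = (-2, -0.7) − 0.2·(-20, -8.4) = (2, 0.98)
(a₃, b₃) = (2, 0.98) − 0.2·(20, 11.76) = (-2, -1.372)
(a₄, b₄) = (-2, -1.372) − 0.2·(-20, -16.464) = (2, 1.9208)
b = 1.9208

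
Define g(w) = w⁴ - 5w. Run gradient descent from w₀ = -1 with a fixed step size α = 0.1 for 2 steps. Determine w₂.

0.4004

g′(w) = 4w³ - 5
w₁ = -1 − 0.1·(-9) = -0.1
w₂ = -0.1 − 0.1·(-5.004) = 0.4004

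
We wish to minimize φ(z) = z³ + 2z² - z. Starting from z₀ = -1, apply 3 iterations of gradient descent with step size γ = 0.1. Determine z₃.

-0.3413552

φ′(z) = 3z² + 4z - 1
z₁ = -1 − 0.1·(-2) = -0.8
z₂ = -0.8 − 0.1·(-2.28) = -0.572
z₃ = -0.572 − 0.1·(-2.306448) = -0.3413552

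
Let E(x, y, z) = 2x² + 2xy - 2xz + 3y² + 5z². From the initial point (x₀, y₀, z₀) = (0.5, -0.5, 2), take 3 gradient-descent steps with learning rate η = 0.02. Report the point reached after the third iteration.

(0.620352, -0.399872, 1.078656)

∇E = (4x + 2y - 2z, 2x + 6y, -2x + 10z)
Step 1: at (0.5, -0.5, 2), ∇E = (-3, -2, 19) → (0.5, -0.5, 2) − 0.02·(-3, -2, 19) = (0.56, -0.46, 1.62)
Step 2: at (0.56, -0.46, 1.62), ∇E = (-1.92, -1.64, 15.08) → (0.56, -0.46, 1.62) − 0.02·(-1.92, -1.64, 15.08) = (0.5984, -0.4272, 1.3184)
Step 3: at (0.5984, -0.4272, 1.3184), ∇E = (-1.0976, -1.3664, 11.9872) → (0.5984, -0.4272, 1.3184) − 0.02·(-1.0976, -1.3664, 11.9872) = (0.620352, -0.399872, 1.078656)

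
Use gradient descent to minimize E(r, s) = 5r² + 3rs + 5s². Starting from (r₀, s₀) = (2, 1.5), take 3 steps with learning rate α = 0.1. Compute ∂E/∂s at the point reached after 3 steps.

-0.6615

∇E = (10r + 3s, 3r + 10s)
(r₁, s₁) = (2, 1.5) − 0.1·(24.5, 21) = (-0.45, -0.6)
(r₂, s₂) = (-0.45, -0.6) − 0.1·(-6.3, -7.35) = (0.18, 0.135)
(r₃, s₃) = (0.18, 0.135) − 0.1·(2.205, 1.89) = (-0.0405, -0.054)
∂E/∂s at (-0.0405, -0.054) = -0.6615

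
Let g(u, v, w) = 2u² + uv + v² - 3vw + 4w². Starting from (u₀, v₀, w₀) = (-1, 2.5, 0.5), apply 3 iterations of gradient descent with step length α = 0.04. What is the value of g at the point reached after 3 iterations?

∇g = (4u + v, u + 2v - 3w, -3v + 8w)
Step 1: at (-1, 2.5, 0.5), ∇g = (-1.5, 2.5, -3.5) → (-1, 2.5, 0.5) − 0.04·(-1.5, 2.5, -3.5) = (-0.94, 2.4, 0.64)
Step 2: at (-0.94, 2.4, 0.64), ∇g = (-1.36, 1.94, -2.08) → (-0.94, 2.4, 0.64) − 0.04·(-1.36, 1.94, -2.08) = (-0.8856, 2.3224, 0.7232)
Step 3: at (-0.8856, 2.3224, 0.7232), ∇g = (-1.22, 1.5896, -1.1816) → (-0.8856, 2.3224, 0.7232) − 0.04·(-1.22, 1.5896, -1.1816) = (-0.8368, 2.258816, 0.770464)
g(-0.8368, 2.258816, 0.770464) = 1.765990842368

1.765990842368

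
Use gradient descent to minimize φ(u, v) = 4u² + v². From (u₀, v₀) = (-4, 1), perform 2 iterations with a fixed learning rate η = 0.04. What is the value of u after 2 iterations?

-1.8496

∇φ = (8u, 2v)
Step 1: at (-4, 1), ∇φ = (-32, 2) → (-4, 1) − 0.04·(-32, 2) = (-2.72, 0.92)
Step 2: at (-2.72, 0.92), ∇φ = (-21.76, 1.84) → (-2.72, 0.92) − 0.04·(-21.76, 1.84) = (-1.8496, 0.8464)
u = -1.8496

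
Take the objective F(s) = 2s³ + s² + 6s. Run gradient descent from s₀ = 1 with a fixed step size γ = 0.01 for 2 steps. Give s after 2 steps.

F′(s) = 6s² + 2s + 6
Step 1: F′(1) = 14; s₁ = 1 − 0.01·14 = 0.86
Step 2: F′(0.86) = 12.1576; s₂ = 0.86 − 0.01·12.1576 = 0.738424

0.738424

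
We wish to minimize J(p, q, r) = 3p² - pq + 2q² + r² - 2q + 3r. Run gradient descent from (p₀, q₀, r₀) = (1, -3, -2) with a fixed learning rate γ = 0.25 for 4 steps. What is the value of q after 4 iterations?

0.41015625

∇J = (6p - q, -p + 4q - 2, 2r + 3)
(p₁, q₁, r₁) = (1, -3, -2) − 0.25·(9, -15, -1) = (-1.25, 0.75, -1.75)
(p₂, q₂, r₂) = (-1.25, 0.75, -1.75) − 0.25·(-8.25, 2.25, -0.5) = (0.8125, 0.1875, -1.625)
(p₃, q₃, r₃) = (0.8125, 0.1875, -1.625) − 0.25·(4.6875, -2.0625, -0.25) = (-0.359375, 0.703125, -1.5625)
(p₄, q₄, r₄) = (-0.359375, 0.703125, -1.5625) − 0.25·(-2.859375, 1.171875, -0.125) = (0.35546875, 0.41015625, -1.53125)
q = 0.41015625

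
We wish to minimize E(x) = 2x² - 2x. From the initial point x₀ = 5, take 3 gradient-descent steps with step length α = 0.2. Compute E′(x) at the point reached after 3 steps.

E′(x) = 4x - 2
x₁ = 5 − 0.2·18 = 1.4
x₂ = 1.4 − 0.2·3.6 = 0.68
x₃ = 0.68 − 0.2·0.72 = 0.536
E′(x) at (0.536) = 0.144

0.144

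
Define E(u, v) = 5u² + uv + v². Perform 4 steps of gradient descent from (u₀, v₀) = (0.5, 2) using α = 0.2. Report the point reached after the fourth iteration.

∇E = (10u + v, u + 2v)
(u₁, v₁) = (0.5, 2) − 0.2·(7, 4.5) = (-0.9, 1.1)
(u₂, v₂) = (-0.9, 1.1) − 0.2·(-7.9, 1.3) = (0.68, 0.84)
(u₃, v₃) = (0.68, 0.84) − 0.2·(7.64, 2.36) = (-0.848, 0.368)
(u₄, v₄) = (-0.848, 0.368) − 0.2·(-8.112, -0.112) = (0.7744, 0.3904)

(0.7744, 0.3904)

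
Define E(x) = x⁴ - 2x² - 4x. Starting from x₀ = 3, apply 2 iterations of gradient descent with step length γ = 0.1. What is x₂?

87.0512

E′(x) = 4x³ - 4x - 4
x₁ = 3 − 0.1·92 = -6.2
x₂ = -6.2 − 0.1·(-932.512) = 87.0512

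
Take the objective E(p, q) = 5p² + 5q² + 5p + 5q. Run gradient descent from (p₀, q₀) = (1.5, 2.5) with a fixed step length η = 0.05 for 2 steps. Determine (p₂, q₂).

(0, 0.25)

∇E = (10p + 5, 10q + 5)
(p₁, q₁) = (1.5, 2.5) − 0.05·(20, 30) = (0.5, 1)
(p₂, q₂) = (0.5, 1) − 0.05·(10, 15) = (0, 0.25)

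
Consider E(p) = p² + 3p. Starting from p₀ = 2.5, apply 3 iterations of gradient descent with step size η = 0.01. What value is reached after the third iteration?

2.264768

E′(p) = 2p + 3
p₁ = 2.5 − 0.01·8 = 2.42
p₂ = 2.42 − 0.01·7.84 = 2.3416
p₃ = 2.3416 − 0.01·7.6832 = 2.264768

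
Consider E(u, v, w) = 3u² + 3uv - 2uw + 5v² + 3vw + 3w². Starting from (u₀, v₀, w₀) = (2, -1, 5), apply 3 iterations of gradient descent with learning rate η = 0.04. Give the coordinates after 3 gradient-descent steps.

∇E = (6u + 3v - 2w, 3u + 10v + 3w, -2u + 3v + 6w)
Step 1: at (2, -1, 5), ∇E = (-1, 11, 23) → (2, -1, 5) − 0.04·(-1, 11, 23) = (2.04, -1.44, 4.08)
Step 2: at (2.04, -1.44, 4.08), ∇E = (-0.24, 3.96, 16.08) → (2.04, -1.44, 4.08) − 0.04·(-0.24, 3.96, 16.08) = (2.0496, -1.5984, 3.4368)
Step 3: at (2.0496, -1.5984, 3.4368), ∇E = (0.6288, 0.4752, 11.7264) → (2.0496, -1.5984, 3.4368) − 0.04·(0.6288, 0.4752, 11.7264) = (2.024448, -1.617408, 2.967744)

(2.024448, -1.617408, 2.967744)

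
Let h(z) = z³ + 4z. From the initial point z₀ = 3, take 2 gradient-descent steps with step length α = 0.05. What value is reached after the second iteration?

h′(z) = 3z² + 4
Step 1: h′(3) = 31; z₁ = 3 − 0.05·31 = 1.45
Step 2: h′(1.45) = 10.3075; z₂ = 1.45 − 0.05·10.3075 = 0.934625

0.934625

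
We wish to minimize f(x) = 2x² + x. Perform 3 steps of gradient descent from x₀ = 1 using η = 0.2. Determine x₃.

f′(x) = 4x + 1
x₁ = 1 − 0.2·5 = 0
x₂ = 0 − 0.2·1 = -0.2
x₃ = -0.2 − 0.2·0.2 = -0.24

-0.24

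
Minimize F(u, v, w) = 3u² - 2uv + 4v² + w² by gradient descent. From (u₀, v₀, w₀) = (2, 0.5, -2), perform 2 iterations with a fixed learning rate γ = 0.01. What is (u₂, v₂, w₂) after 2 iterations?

∇F = (6u - 2v, -2u + 8v, 2w)
Step 1: at (2, 0.5, -2), ∇F = (11, 0, -4) → (2, 0.5, -2) − 0.01·(11, 0, -4) = (1.89, 0.5, -1.96)
Step 2: at (1.89, 0.5, -1.96), ∇F = (10.34, 0.22, -3.92) → (1.89, 0.5, -1.96) − 0.01·(10.34, 0.22, -3.92) = (1.7866, 0.4978, -1.9208)

(1.7866, 0.4978, -1.9208)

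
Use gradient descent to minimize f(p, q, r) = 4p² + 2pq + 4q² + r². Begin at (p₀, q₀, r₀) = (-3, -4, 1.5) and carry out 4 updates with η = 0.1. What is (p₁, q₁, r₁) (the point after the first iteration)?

∇f = (8p + 2q, 2p + 8q, 2r)
Step 1: at (-3, -4, 1.5), ∇f = (-32, -38, 3) → (-3, -4, 1.5) − 0.1·(-32, -38, 3) = (0.2, -0.2, 1.2)

(0.2, -0.2, 1.2)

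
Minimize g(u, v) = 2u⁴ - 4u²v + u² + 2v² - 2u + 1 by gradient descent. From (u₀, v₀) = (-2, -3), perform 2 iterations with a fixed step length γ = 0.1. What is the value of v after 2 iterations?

∇g = (8u³ - 8uv + 2u - 2, -4u² + 4v)
(u₁, v₁) = (-2, -3) − 0.1·(-118, -28) = (9.8, -0.2)
(u₂, v₂) = (9.8, -0.2) − 0.1·(7562.816, -384.96) = (-746.4816, 38.296)
v = 38.296

38.296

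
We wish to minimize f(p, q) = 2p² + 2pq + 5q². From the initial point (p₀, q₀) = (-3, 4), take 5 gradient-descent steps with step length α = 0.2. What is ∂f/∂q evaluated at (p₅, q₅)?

∇f = (4p + 2q, 2p + 10q)
(p₁, q₁) = (-3, 4) − 0.2·(-4, 34) = (-2.2, -2.8)
(p₂, q₂) = (-2.2, -2.8) − 0.2·(-14.4, -32.4) = (0.68, 3.68)
(p₃, q₃) = (0.68, 3.68) − 0.2·(10.08, 38.16) = (-1.336, -3.952)
(p₄, q₄) = (-1.336, -3.952) − 0.2·(-13.248, -42.192) = (1.3136, 4.4864)
(p₅, q₅) = (1.3136, 4.4864) − 0.2·(14.2272, 47.4912) = (-1.53184, -5.01184)
∂f/∂q at (-1.53184, -5.01184) = -53.18208

-53.18208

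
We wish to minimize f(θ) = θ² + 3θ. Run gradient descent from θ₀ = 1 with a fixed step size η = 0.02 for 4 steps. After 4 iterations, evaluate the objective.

2.25868486864896

f′(θ) = 2θ + 3
Step 1: f′(1) = 5; θ₁ = 1 − 0.02·5 = 0.9
Step 2: f′(0.9) = 4.8; θ₂ = 0.9 − 0.02·4.8 = 0.804
Step 3: f′(0.804) = 4.608; θ₃ = 0.804 − 0.02·4.608 = 0.71184
Step 4: f′(0.71184) = 4.42368; θ₄ = 0.71184 − 0.02·4.42368 = 0.6233664
f(0.6233664) = 2.25868486864896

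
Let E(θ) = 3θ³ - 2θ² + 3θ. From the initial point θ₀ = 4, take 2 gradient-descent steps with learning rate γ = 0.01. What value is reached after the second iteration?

E′(θ) = 9θ² - 4θ + 3
Step 1: E′(4) = 131; θ₁ = 4 − 0.01·131 = 2.69
Step 2: E′(2.69) = 57.3649; θ₂ = 2.69 − 0.01·57.3649 = 2.116351

2.116351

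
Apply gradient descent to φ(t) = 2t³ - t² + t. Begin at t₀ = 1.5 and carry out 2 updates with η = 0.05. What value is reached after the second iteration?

0.7108125

φ′(t) = 6t² - 2t + 1
t₁ = 1.5 − 0.05·11.5 = 0.925
t₂ = 0.925 − 0.05·4.28375 = 0.7108125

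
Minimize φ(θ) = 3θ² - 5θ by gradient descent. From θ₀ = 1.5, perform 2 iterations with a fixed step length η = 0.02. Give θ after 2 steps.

1.3496

φ′(θ) = 6θ - 5
Step 1: φ′(1.5) = 4; θ₁ = 1.5 − 0.02·4 = 1.42
Step 2: φ′(1.42) = 3.52; θ₂ = 1.42 − 0.02·3.52 = 1.3496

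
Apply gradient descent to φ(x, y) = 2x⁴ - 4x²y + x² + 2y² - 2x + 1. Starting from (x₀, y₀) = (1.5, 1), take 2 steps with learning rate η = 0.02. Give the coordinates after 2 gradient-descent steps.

(1.11759488, 1.123392)

∇φ = (8x³ - 8xy + 2x - 2, -4x² + 4y)
(x₁, y₁) = (1.5, 1) − 0.02·(16, -5) = (1.18, 1.1)
(x₂, y₂) = (1.18, 1.1) − 0.02·(3.120256, -1.1696) = (1.11759488, 1.123392)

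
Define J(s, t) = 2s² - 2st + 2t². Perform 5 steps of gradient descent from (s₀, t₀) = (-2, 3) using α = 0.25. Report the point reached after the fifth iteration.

∇J = (4s - 2t, -2s + 4t)
Step 1: at (-2, 3), ∇J = (-14, 16) → (-2, 3) − 0.25·(-14, 16) = (1.5, -1)
Step 2: at (1.5, -1), ∇J = (8, -7) → (1.5, -1) − 0.25·(8, -7) = (-0.5, 0.75)
Step 3: at (-0.5, 0.75), ∇J = (-3.5, 4) → (-0.5, 0.75) − 0.25·(-3.5, 4) = (0.375, -0.25)
Step 4: at (0.375, -0.25), ∇J = (2, -1.75) → (0.375, -0.25) − 0.25·(2, -1.75) = (-0.125, 0.1875)
Step 5: at (-0.125, 0.1875), ∇J = (-0.875, 1) → (-0.125, 0.1875) − 0.25·(-0.875, 1) = (0.09375, -0.0625)

(0.09375, -0.0625)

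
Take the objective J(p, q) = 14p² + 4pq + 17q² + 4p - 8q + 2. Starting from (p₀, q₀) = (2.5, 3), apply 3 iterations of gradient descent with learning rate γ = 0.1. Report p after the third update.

∇J = (28p + 4q + 4, 4p + 34q - 8)
(p₁, q₁) = (2.5, 3) − 0.1·(86, 104) = (-6.1, -7.4)
(p₂, q₂) = (-6.1, -7.4) − 0.1·(-196.4, -284) = (13.54, 21)
(p₃, q₃) = (13.54, 21) − 0.1·(467.12, 760.16) = (-33.172, -55.016)
p = -33.172

-33.172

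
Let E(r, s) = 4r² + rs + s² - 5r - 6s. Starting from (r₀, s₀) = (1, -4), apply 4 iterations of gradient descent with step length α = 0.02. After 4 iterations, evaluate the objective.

∇E = (8r + s - 5, r + 2s - 6)
Step 1: at (1, -4), ∇E = (-1, -13) → (1, -4) − 0.02·(-1, -13) = (1.02, -3.74)
Step 2: at (1.02, -3.74), ∇E = (-0.58, -12.46) → (1.02, -3.74) − 0.02·(-0.58, -12.46) = (1.0316, -3.4908)
Step 3: at (1.0316, -3.4908), ∇E = (-0.238, -11.95) → (1.0316, -3.4908) − 0.02·(-0.238, -11.95) = (1.03636, -3.2518)
Step 4: at (1.03636, -3.2518), ∇E = (0.03908, -11.46724) → (1.03636, -3.2518) − 0.02·(0.03908, -11.46724) = (1.0355784, -3.0224552)
E(1.0355784, -3.0224552) = 23.2517758061056

23.2517758061056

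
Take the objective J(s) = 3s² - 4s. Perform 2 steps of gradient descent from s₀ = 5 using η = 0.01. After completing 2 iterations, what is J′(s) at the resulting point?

22.9736

J′(s) = 6s - 4
s₁ = 5 − 0.01·26 = 4.74
s₂ = 4.74 − 0.01·24.44 = 4.4956
J′(s) at (4.4956) = 22.9736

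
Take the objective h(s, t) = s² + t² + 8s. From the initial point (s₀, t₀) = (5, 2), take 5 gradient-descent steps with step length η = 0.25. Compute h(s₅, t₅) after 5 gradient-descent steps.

-15.9169921875

∇h = (2s + 8, 2t)
Step 1: at (5, 2), ∇h = (18, 4) → (5, 2) − 0.25·(18, 4) = (0.5, 1)
Step 2: at (0.5, 1), ∇h = (9, 2) → (0.5, 1) − 0.25·(9, 2) = (-1.75, 0.5)
Step 3: at (-1.75, 0.5), ∇h = (4.5, 1) → (-1.75, 0.5) − 0.25·(4.5, 1) = (-2.875, 0.25)
Step 4: at (-2.875, 0.25), ∇h = (2.25, 0.5) → (-2.875, 0.25) − 0.25·(2.25, 0.5) = (-3.4375, 0.125)
Step 5: at (-3.4375, 0.125), ∇h = (1.125, 0.25) → (-3.4375, 0.125) − 0.25·(1.125, 0.25) = (-3.71875, 0.0625)
h(-3.71875, 0.0625) = -15.9169921875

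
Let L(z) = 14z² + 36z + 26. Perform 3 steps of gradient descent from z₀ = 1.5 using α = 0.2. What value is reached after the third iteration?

L′(z) = 28z + 36
z₁ = 1.5 − 0.2·78 = -14.1
z₂ = -14.1 − 0.2·(-358.8) = 57.66
z₃ = 57.66 − 0.2·1650.48 = -272.436

-272.436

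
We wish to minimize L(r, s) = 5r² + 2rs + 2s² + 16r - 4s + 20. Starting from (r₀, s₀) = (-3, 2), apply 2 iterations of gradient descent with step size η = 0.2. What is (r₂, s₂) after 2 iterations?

∇L = (10r + 2s + 16, 2r + 4s - 4)
Step 1: at (-3, 2), ∇L = (-10, -2) → (-3, 2) − 0.2·(-10, -2) = (-1, 2.4)
Step 2: at (-1, 2.4), ∇L = (10.8, 3.6) → (-1, 2.4) − 0.2·(10.8, 3.6) = (-3.16, 1.68)

(-3.16, 1.68)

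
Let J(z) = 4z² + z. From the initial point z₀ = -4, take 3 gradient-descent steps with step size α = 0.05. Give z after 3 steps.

-0.962

J′(z) = 8z + 1
z₁ = -4 − 0.05·(-31) = -2.45
z₂ = -2.45 − 0.05·(-18.6) = -1.52
z₃ = -1.52 − 0.05·(-11.16) = -0.962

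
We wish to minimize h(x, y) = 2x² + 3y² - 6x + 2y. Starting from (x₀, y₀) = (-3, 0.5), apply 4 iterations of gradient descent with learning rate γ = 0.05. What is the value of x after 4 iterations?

-0.3432

∇h = (4x - 6, 6y + 2)
Step 1: at (-3, 0.5), ∇h = (-18, 5) → (-3, 0.5) − 0.05·(-18, 5) = (-2.1, 0.25)
Step 2: at (-2.1, 0.25), ∇h = (-14.4, 3.5) → (-2.1, 0.25) − 0.05·(-14.4, 3.5) = (-1.38, 0.075)
Step 3: at (-1.38, 0.075), ∇h = (-11.52, 2.45) → (-1.38, 0.075) − 0.05·(-11.52, 2.45) = (-0.804, -0.0475)
Step 4: at (-0.804, -0.0475), ∇h = (-9.216, 1.715) → (-0.804, -0.0475) − 0.05·(-9.216, 1.715) = (-0.3432, -0.13325)
x = -0.3432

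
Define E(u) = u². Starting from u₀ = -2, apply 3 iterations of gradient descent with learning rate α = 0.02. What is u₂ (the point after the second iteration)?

-1.8432

E′(u) = 2u
Step 1: E′(-2) = -4; u₁ = -2 − 0.02·(-4) = -1.92
Step 2: E′(-1.92) = -3.84; u₂ = -1.92 − 0.02·(-3.84) = -1.8432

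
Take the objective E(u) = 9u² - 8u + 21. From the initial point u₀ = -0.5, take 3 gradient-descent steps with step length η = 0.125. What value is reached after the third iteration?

E′(u) = 18u - 8
Step 1: E′(-0.5) = -17; u₁ = -0.5 − 0.125·(-17) = 1.625
Step 2: E′(1.625) = 21.25; u₂ = 1.625 − 0.125·21.25 = -1.03125
Step 3: E′(-1.03125) = -26.5625; u₃ = -1.03125 − 0.125·(-26.5625) = 2.2890625

2.2890625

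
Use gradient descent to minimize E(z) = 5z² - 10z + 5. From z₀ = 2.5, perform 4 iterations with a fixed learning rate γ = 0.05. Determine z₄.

1.09375

E′(z) = 10z - 10
z₁ = 2.5 − 0.05·15 = 1.75
z₂ = 1.75 − 0.05·7.5 = 1.375
z₃ = 1.375 − 0.05·3.75 = 1.1875
z₄ = 1.1875 − 0.05·1.875 = 1.09375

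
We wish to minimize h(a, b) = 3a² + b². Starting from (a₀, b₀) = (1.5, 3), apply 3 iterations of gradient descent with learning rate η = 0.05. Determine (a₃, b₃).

(0.5145, 2.187)

∇h = (6a, 2b)
Step 1: at (1.5, 3), ∇h = (9, 6) → (1.5, 3) − 0.05·(9, 6) = (1.05, 2.7)
Step 2: at (1.05, 2.7), ∇h = (6.3, 5.4) → (1.05, 2.7) − 0.05·(6.3, 5.4) = (0.735, 2.43)
Step 3: at (0.735, 2.43), ∇h = (4.41, 4.86) → (0.735, 2.43) − 0.05·(4.41, 4.86) = (0.5145, 2.187)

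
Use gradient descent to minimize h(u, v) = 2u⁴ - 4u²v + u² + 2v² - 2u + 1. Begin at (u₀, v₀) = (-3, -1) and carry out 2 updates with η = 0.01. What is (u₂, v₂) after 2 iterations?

∇h = (8u³ - 8uv + 2u - 2, -4u² + 4v)
Step 1: at (-3, -1), ∇h = (-248, -40) → (-3, -1) − 0.01·(-248, -40) = (-0.52, -0.6)
Step 2: at (-0.52, -0.6), ∇h = (-6.660864, -3.4816) → (-0.52, -0.6) − 0.01·(-6.660864, -3.4816) = (-0.45339136, -0.565184)

(-0.45339136, -0.565184)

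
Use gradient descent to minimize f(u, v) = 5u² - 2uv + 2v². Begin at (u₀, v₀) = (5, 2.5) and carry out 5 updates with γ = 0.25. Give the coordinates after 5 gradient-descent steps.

∇f = (10u - 2v, -2u + 4v)
(u₁, v₁) = (5, 2.5) − 0.25·(45, 0) = (-6.25, 2.5)
(u₂, v₂) = (-6.25, 2.5) − 0.25·(-67.5, 22.5) = (10.625, -3.125)
(u₃, v₃) = (10.625, -3.125) − 0.25·(112.5, -33.75) = (-17.5, 5.3125)
(u₄, v₄) = (-17.5, 5.3125) − 0.25·(-185.625, 56.25) = (28.90625, -8.75)
(u₅, v₅) = (28.90625, -8.75) − 0.25·(306.5625, -92.8125) = (-47.734375, 14.453125)

(-47.734375, 14.453125)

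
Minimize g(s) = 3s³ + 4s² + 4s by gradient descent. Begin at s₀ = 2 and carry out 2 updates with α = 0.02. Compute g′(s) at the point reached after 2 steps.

g′(s) = 9s² + 8s + 4
Step 1: g′(2) = 56; s₁ = 2 − 0.02·56 = 0.88
Step 2: g′(0.88) = 18.0096; s₂ = 0.88 − 0.02·18.0096 = 0.519808
g′(s) at (0.519808) = 10.590267211776

10.590267211776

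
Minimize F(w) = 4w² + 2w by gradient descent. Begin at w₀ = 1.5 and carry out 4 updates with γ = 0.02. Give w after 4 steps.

F′(w) = 8w + 2
Step 1: F′(1.5) = 14; w₁ = 1.5 − 0.02·14 = 1.22
Step 2: F′(1.22) = 11.76; w₂ = 1.22 − 0.02·11.76 = 0.9848
Step 3: F′(0.9848) = 9.8784; w₃ = 0.9848 − 0.02·9.8784 = 0.787232
Step 4: F′(0.787232) = 8.297856; w₄ = 0.787232 − 0.02·8.297856 = 0.62127488

0.62127488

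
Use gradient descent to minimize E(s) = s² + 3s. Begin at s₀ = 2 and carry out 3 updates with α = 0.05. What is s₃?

E′(s) = 2s + 3
Step 1: E′(2) = 7; s₁ = 2 − 0.05·7 = 1.65
Step 2: E′(1.65) = 6.3; s₂ = 1.65 − 0.05·6.3 = 1.335
Step 3: E′(1.335) = 5.67; s₃ = 1.335 − 0.05·5.67 = 1.0515

1.0515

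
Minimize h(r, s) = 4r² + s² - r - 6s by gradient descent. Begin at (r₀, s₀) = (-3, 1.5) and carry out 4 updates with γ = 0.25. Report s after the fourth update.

∇h = (8r - 1, 2s - 6)
Step 1: at (-3, 1.5), ∇h = (-25, -3) → (-3, 1.5) − 0.25·(-25, -3) = (3.25, 2.25)
Step 2: at (3.25, 2.25), ∇h = (25, -1.5) → (3.25, 2.25) − 0.25·(25, -1.5) = (-3, 2.625)
Step 3: at (-3, 2.625), ∇h = (-25, -0.75) → (-3, 2.625) − 0.25·(-25, -0.75) = (3.25, 2.8125)
Step 4: at (3.25, 2.8125), ∇h = (25, -0.375) → (3.25, 2.8125) − 0.25·(25, -0.375) = (-3, 2.90625)
s = 2.90625

2.90625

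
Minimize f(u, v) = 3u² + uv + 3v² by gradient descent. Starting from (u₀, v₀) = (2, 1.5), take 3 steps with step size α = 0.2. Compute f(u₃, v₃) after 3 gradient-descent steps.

0.087808

∇f = (6u + v, u + 6v)
Step 1: at (2, 1.5), ∇f = (13.5, 11) → (2, 1.5) − 0.2·(13.5, 11) = (-0.7, -0.7)
Step 2: at (-0.7, -0.7), ∇f = (-4.9, -4.9) → (-0.7, -0.7) − 0.2·(-4.9, -4.9) = (0.28, 0.28)
Step 3: at (0.28, 0.28), ∇f = (1.96, 1.96) → (0.28, 0.28) − 0.2·(1.96, 1.96) = (-0.112, -0.112)
f(-0.112, -0.112) = 0.087808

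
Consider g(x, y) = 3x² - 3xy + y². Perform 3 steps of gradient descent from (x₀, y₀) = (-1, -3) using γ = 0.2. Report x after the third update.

-1.216

∇g = (6x - 3y, -3x + 2y)
Step 1: at (-1, -3), ∇g = (3, -3) → (-1, -3) − 0.2·(3, -3) = (-1.6, -2.4)
Step 2: at (-1.6, -2.4), ∇g = (-2.4, 0) → (-1.6, -2.4) − 0.2·(-2.4, 0) = (-1.12, -2.4)
Step 3: at (-1.12, -2.4), ∇g = (0.48, -1.44) → (-1.12, -2.4) − 0.2·(0.48, -1.44) = (-1.216, -2.112)
x = -1.216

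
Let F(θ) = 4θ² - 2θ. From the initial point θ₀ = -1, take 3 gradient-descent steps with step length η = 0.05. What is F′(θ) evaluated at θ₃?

-2.16

F′(θ) = 8θ - 2
θ₁ = -1 − 0.05·(-10) = -0.5
θ₂ = -0.5 − 0.05·(-6) = -0.2
θ₃ = -0.2 − 0.05·(-3.6) = -0.02
F′(θ) at (-0.02) = -2.16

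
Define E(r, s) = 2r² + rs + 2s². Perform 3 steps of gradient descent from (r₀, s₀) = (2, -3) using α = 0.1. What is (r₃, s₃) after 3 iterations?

∇E = (4r + s, r + 4s)
Step 1: at (2, -3), ∇E = (5, -10) → (2, -3) − 0.1·(5, -10) = (1.5, -2)
Step 2: at (1.5, -2), ∇E = (4, -6.5) → (1.5, -2) − 0.1·(4, -6.5) = (1.1, -1.35)
Step 3: at (1.1, -1.35), ∇E = (3.05, -4.3) → (1.1, -1.35) − 0.1·(3.05, -4.3) = (0.795, -0.92)

(0.795, -0.92)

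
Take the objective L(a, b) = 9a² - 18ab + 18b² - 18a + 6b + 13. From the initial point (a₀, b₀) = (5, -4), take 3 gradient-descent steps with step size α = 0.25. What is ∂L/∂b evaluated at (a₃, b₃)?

287443.5

∇L = (18a - 18b - 18, -18a + 36b + 6)
Step 1: at (5, -4), ∇L = (144, -228) → (5, -4) − 0.25·(144, -228) = (-31, 53)
Step 2: at (-31, 53), ∇L = (-1530, 2472) → (-31, 53) − 0.25·(-1530, 2472) = (351.5, -565)
Step 3: at (351.5, -565), ∇L = (16479, -26661) → (351.5, -565) − 0.25·(16479, -26661) = (-3768.25, 6100.25)
∂L/∂b at (-3768.25, 6100.25) = 287443.5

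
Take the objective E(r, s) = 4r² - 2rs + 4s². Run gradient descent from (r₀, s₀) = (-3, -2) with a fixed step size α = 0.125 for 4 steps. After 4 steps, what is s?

∇E = (8r - 2s, -2r + 8s)
Step 1: at (-3, -2), ∇E = (-20, -10) → (-3, -2) − 0.125·(-20, -10) = (-0.5, -0.75)
Step 2: at (-0.5, -0.75), ∇E = (-2.5, -5) → (-0.5, -0.75) − 0.125·(-2.5, -5) = (-0.1875, -0.125)
Step 3: at (-0.1875, -0.125), ∇E = (-1.25, -0.625) → (-0.1875, -0.125) − 0.125·(-1.25, -0.625) = (-0.03125, -0.046875)
Step 4: at (-0.03125, -0.046875), ∇E = (-0.15625, -0.3125) → (-0.03125, -0.046875) − 0.125·(-0.15625, -0.3125) = (-0.01171875, -0.0078125)
s = -0.0078125

-0.0078125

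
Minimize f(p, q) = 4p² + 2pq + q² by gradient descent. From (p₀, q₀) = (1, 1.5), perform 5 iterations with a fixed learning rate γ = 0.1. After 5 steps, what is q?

0.5176

∇f = (8p + 2q, 2p + 2q)
Step 1: at (1, 1.5), ∇f = (11, 5) → (1, 1.5) − 0.1·(11, 5) = (-0.1, 1)
Step 2: at (-0.1, 1), ∇f = (1.2, 1.8) → (-0.1, 1) − 0.1·(1.2, 1.8) = (-0.22, 0.82)
Step 3: at (-0.22, 0.82), ∇f = (-0.12, 1.2) → (-0.22, 0.82) − 0.1·(-0.12, 1.2) = (-0.208, 0.7)
Step 4: at (-0.208, 0.7), ∇f = (-0.264, 0.984) → (-0.208, 0.7) − 0.1·(-0.264, 0.984) = (-0.1816, 0.6016)
Step 5: at (-0.1816, 0.6016), ∇f = (-0.2496, 0.84) → (-0.1816, 0.6016) − 0.1·(-0.2496, 0.84) = (-0.15664, 0.5176)
q = 0.5176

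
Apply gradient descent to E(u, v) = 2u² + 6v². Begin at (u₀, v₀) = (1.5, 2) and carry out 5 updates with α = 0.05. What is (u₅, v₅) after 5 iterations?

∇E = (4u, 12v)
Step 1: at (1.5, 2), ∇E = (6, 24) → (1.5, 2) − 0.05·(6, 24) = (1.2, 0.8)
Step 2: at (1.2, 0.8), ∇E = (4.8, 9.6) → (1.2, 0.8) − 0.05·(4.8, 9.6) = (0.96, 0.32)
Step 3: at (0.96, 0.32), ∇E = (3.84, 3.84) → (0.96, 0.32) − 0.05·(3.84, 3.84) = (0.768, 0.128)
Step 4: at (0.768, 0.128), ∇E = (3.072, 1.536) → (0.768, 0.128) − 0.05·(3.072, 1.536) = (0.6144, 0.0512)
Step 5: at (0.6144, 0.0512), ∇E = (2.4576, 0.6144) → (0.6144, 0.0512) − 0.05·(2.4576, 0.6144) = (0.49152, 0.02048)

(0.49152, 0.02048)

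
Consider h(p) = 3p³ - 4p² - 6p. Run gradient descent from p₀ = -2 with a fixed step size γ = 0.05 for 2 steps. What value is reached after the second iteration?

h′(p) = 9p² - 8p - 6
Step 1: h′(-2) = 46; p₁ = -2 − 0.05·46 = -4.3
Step 2: h′(-4.3) = 194.81; p₂ = -4.3 − 0.05·194.81 = -14.0405

-14.0405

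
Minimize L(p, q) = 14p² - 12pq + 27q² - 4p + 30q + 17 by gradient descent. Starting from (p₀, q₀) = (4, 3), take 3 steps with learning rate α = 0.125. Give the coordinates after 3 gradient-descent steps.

(136.75, -449.25)

∇L = (28p - 12q - 4, -12p + 54q + 30)
(p₁, q₁) = (4, 3) − 0.125·(72, 144) = (-5, -15)
(p₂, q₂) = (-5, -15) − 0.125·(36, -720) = (-9.5, 75)
(p₃, q₃) = (-9.5, 75) − 0.125·(-1170, 4194) = (136.75, -449.25)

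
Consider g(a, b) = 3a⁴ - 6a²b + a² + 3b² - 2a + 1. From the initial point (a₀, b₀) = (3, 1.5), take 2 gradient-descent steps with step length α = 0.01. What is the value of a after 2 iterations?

∇g = (12a³ - 12ab + 2a - 2, -6a² + 6b)
Step 1: at (3, 1.5), ∇g = (274, -45) → (3, 1.5) − 0.01·(274, -45) = (0.26, 1.95)
Step 2: at (0.26, 1.95), ∇g = (-7.353088, 11.2944) → (0.26, 1.95) − 0.01·(-7.353088, 11.2944) = (0.33353088, 1.837056)
a = 0.33353088

0.33353088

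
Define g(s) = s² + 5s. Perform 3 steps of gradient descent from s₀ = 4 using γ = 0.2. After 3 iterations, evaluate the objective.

g′(s) = 2s + 5
Step 1: g′(4) = 13; s₁ = 4 − 0.2·13 = 1.4
Step 2: g′(1.4) = 7.8; s₂ = 1.4 − 0.2·7.8 = -0.16
Step 3: g′(-0.16) = 4.68; s₃ = -0.16 − 0.2·4.68 = -1.096
g(-1.096) = -4.278784

-4.278784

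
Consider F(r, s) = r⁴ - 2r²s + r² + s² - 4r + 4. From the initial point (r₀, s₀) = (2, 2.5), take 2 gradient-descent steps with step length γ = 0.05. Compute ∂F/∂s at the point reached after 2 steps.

∇F = (4r³ - 4rs + 2r - 4, -2r² + 2s)
Step 1: at (2, 2.5), ∇F = (12, -3) → (2, 2.5) − 0.05·(12, -3) = (1.4, 2.65)
Step 2: at (1.4, 2.65), ∇F = (-5.064, 1.38) → (1.4, 2.65) − 0.05·(-5.064, 1.38) = (1.6532, 2.581)
∂F/∂s at (1.6532, 2.581) = -0.30414048

-0.30414048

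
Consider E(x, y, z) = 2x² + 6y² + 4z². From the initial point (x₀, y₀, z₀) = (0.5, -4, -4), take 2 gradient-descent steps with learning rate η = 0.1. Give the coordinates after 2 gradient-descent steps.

∇E = (4x, 12y, 8z)
(x₁, y₁, z₁) = (0.5, -4, -4) − 0.1·(2, -48, -32) = (0.3, 0.8, -0.8)
(x₂, y₂, z₂) = (0.3, 0.8, -0.8) − 0.1·(1.2, 9.6, -6.4) = (0.18, -0.16, -0.16)

(0.18, -0.16, -0.16)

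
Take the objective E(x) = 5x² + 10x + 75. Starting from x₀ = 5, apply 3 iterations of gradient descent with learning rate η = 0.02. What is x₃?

E′(x) = 10x + 10
x₁ = 5 − 0.02·60 = 3.8
x₂ = 3.8 − 0.02·48 = 2.84
x₃ = 2.84 − 0.02·38.4 = 2.072

2.072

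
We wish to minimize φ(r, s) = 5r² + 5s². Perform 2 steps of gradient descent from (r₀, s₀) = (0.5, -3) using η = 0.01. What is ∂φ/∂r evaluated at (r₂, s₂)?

4.05

∇φ = (10r, 10s)
(r₁, s₁) = (0.5, -3) − 0.01·(5, -30) = (0.45, -2.7)
(r₂, s₂) = (0.45, -2.7) − 0.01·(4.5, -27) = (0.405, -2.43)
∂φ/∂r at (0.405, -2.43) = 4.05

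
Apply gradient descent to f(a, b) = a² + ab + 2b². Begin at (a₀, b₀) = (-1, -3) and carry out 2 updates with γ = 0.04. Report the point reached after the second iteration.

∇f = (2a + b, a + 4b)
Step 1: at (-1, -3), ∇f = (-5, -13) → (-1, -3) − 0.04·(-5, -13) = (-0.8, -2.48)
Step 2: at (-0.8, -2.48), ∇f = (-4.08, -10.72) → (-0.8, -2.48) − 0.04·(-4.08, -10.72) = (-0.6368, -2.0512)

(-0.6368, -2.0512)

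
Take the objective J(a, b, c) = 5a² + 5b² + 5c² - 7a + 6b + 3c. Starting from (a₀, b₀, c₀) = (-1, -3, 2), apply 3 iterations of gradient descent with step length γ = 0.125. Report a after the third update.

∇J = (10a - 7, 10b + 6, 10c + 3)
(a₁, b₁, c₁) = (-1, -3, 2) − 0.125·(-17, -24, 23) = (1.125, 0, -0.875)
(a₂, b₂, c₂) = (1.125, 0, -0.875) − 0.125·(4.25, 6, -5.75) = (0.59375, -0.75, -0.15625)
(a₃, b₃, c₃) = (0.59375, -0.75, -0.15625) − 0.125·(-1.0625, -1.5, 1.4375) = (0.7265625, -0.5625, -0.3359375)
a = 0.7265625

0.7265625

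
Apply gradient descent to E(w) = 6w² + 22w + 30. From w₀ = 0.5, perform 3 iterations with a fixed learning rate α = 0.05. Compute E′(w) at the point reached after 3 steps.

1.792

E′(w) = 12w + 22
w₁ = 0.5 − 0.05·28 = -0.9
w₂ = -0.9 − 0.05·11.2 = -1.46
w₃ = -1.46 − 0.05·4.48 = -1.684
E′(w) at (-1.684) = 1.792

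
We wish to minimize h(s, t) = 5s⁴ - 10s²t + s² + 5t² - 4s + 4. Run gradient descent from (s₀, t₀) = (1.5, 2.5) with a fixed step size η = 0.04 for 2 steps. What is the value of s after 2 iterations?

∇h = (20s³ - 20st + 2s - 4, -10s² + 10t)
Step 1: at (1.5, 2.5), ∇h = (-8.5, 2.5) → (1.5, 2.5) − 0.04·(-8.5, 2.5) = (1.84, 2.4)
Step 2: at (1.84, 2.4), ∇h = (35.95008, -9.856) → (1.84, 2.4) − 0.04·(35.95008, -9.856) = (0.4019968, 2.79424)
s = 0.4019968

0.4019968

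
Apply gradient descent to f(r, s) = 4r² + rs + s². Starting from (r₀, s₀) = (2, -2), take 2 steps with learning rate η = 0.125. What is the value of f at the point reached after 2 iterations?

∇f = (8r + s, r + 2s)
(r₁, s₁) = (2, -2) − 0.125·(14, -2) = (0.25, -1.75)
(r₂, s₂) = (0.25, -1.75) − 0.125·(0.25, -3.25) = (0.21875, -1.34375)
f(0.21875, -1.34375) = 1.703125

1.703125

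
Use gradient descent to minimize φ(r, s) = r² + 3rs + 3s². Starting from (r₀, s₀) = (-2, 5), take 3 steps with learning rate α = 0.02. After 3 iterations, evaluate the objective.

20.157630587328

∇φ = (2r + 3s, 3r + 6s)
Step 1: at (-2, 5), ∇φ = (11, 24) → (-2, 5) − 0.02·(11, 24) = (-2.22, 4.52)
Step 2: at (-2.22, 4.52), ∇φ = (9.12, 20.46) → (-2.22, 4.52) − 0.02·(9.12, 20.46) = (-2.4024, 4.1108)
Step 3: at (-2.4024, 4.1108), ∇φ = (7.5276, 17.4576) → (-2.4024, 4.1108) − 0.02·(7.5276, 17.4576) = (-2.552952, 3.761648)
φ(-2.552952, 3.761648) = 20.157630587328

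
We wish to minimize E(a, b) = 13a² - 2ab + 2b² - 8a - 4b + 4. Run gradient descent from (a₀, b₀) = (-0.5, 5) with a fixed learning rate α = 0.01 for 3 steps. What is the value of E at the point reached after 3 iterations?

23.98473125

∇E = (26a - 2b - 8, -2a + 4b - 4)
(a₁, b₁) = (-0.5, 5) − 0.01·(-31, 17) = (-0.19, 4.83)
(a₂, b₂) = (-0.19, 4.83) − 0.01·(-22.6, 15.7) = (0.036, 4.673)
(a₃, b₃) = (0.036, 4.673) − 0.01·(-16.41, 14.62) = (0.2001, 4.5268)
E(0.2001, 4.5268) = 23.98473125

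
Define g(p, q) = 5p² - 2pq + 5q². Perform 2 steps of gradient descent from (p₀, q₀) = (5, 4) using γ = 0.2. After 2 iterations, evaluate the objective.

∇g = (10p - 2q, -2p + 10q)
Step 1: at (5, 4), ∇g = (42, 30) → (5, 4) − 0.2·(42, 30) = (-3.4, -2)
Step 2: at (-3.4, -2), ∇g = (-30, -13.2) → (-3.4, -2) − 0.2·(-30, -13.2) = (2.6, 0.64)
g(2.6, 0.64) = 32.52

32.52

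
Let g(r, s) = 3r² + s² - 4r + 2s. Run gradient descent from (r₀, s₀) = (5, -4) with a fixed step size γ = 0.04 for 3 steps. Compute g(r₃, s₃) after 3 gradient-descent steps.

∇g = (6r - 4, 2s + 2)
Step 1: at (5, -4), ∇g = (26, -6) → (5, -4) − 0.04·(26, -6) = (3.96, -3.76)
Step 2: at (3.96, -3.76), ∇g = (19.76, -5.52) → (3.96, -3.76) − 0.04·(19.76, -5.52) = (3.1696, -3.5392)
Step 3: at (3.1696, -3.5392), ∇g = (15.0176, -5.0784) → (3.1696, -3.5392) − 0.04·(15.0176, -5.0784) = (2.568896, -3.336064)
g(2.568896, -3.336064) = 13.979290988544

13.979290988544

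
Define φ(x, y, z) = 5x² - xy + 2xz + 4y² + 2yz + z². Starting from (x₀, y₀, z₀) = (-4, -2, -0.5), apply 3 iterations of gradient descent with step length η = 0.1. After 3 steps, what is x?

-0.191

∇φ = (10x - y + 2z, -x + 8y + 2z, 2x + 2y + 2z)
(x₁, y₁, z₁) = (-4, -2, -0.5) − 0.1·(-39, -13, -13) = (-0.1, -0.7, 0.8)
(x₂, y₂, z₂) = (-0.1, -0.7, 0.8) − 0.1·(1.3, -3.9, 0) = (-0.23, -0.31, 0.8)
(x₃, y₃, z₃) = (-0.23, -0.31, 0.8) − 0.1·(-0.39, -0.65, 0.52) = (-0.191, -0.245, 0.748)
x = -0.191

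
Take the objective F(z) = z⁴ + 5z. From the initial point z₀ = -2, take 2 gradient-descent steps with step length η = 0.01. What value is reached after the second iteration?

-1.57289132

F′(z) = 4z³ + 5
z₁ = -2 − 0.01·(-27) = -1.73
z₂ = -1.73 − 0.01·(-15.710868) = -1.57289132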